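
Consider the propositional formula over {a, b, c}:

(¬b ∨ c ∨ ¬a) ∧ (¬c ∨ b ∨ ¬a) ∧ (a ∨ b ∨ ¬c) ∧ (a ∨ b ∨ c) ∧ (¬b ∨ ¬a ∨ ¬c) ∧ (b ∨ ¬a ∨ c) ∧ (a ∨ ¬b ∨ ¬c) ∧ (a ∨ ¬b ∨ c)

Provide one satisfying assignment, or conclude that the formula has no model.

Case b = False:
Case c = False:
(a) alone gives a = True.
But (¬a) is also a unit clause — contradiction.
Backtrack on c: now try c = True.
(¬a) alone gives a = False.
But (a) is also a unit clause — contradiction.
Either choice for c ends in contradiction.
Backtrack on b: now try b = True.
Case c = True:
(¬a) alone gives a = False.
But (a) is also a unit clause — contradiction.
Backtrack on c: now try c = False.
(¬a) alone gives a = False.
But (a) is also a unit clause — contradiction.
Either choice for c ends in contradiction.
Either choice for b ends in contradiction.

UNSATISFIABLE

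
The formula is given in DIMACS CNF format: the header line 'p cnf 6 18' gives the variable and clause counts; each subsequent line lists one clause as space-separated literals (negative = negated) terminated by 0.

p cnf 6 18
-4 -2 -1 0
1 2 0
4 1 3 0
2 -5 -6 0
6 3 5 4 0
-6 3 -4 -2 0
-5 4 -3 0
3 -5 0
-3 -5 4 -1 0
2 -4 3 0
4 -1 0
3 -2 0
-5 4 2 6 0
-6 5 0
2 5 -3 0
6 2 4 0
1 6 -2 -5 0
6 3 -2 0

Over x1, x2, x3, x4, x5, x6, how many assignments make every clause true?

4

There are 2^6 = 64 truth assignments over (x1, x2, x3, x4, x5, x6).
Split on x3. With x3 = True, the clauses containing x3 are satisfied and ¬x3 drops from the rest; 4 of the 2^5 = 32 assignments to the other variables satisfy what remains.
With x3 = False, by the same count on the reduced clause set, 0 assignments work.
Total: 4 + 0 = 4.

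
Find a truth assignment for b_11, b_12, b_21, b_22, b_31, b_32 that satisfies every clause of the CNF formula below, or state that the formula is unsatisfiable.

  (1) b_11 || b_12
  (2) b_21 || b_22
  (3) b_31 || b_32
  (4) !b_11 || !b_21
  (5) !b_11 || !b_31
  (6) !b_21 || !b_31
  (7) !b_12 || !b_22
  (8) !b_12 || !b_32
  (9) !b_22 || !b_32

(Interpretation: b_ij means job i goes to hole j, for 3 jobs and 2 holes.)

Branch on b_11: set b_11 = true.
(!b_21) alone gives b_21 = false.
(b_22) alone gives b_22 = true.
(!b_31) alone gives b_31 = false.
(b_32) alone gives b_32 = true.
Now (!b_32) is unsatisfied and unit — conflict.
Undo b_11 and try b_11 = false.
(b_12) alone gives b_12 = true.
(!b_22) alone gives b_22 = false.
(b_21) alone gives b_21 = true.
(!b_31) alone gives b_31 = false.
(b_32) alone gives b_32 = true.
Now (!b_32) is unsatisfied and unit — conflict.
Both values of b_11 lead to a conflict.

UNSATISFIABLE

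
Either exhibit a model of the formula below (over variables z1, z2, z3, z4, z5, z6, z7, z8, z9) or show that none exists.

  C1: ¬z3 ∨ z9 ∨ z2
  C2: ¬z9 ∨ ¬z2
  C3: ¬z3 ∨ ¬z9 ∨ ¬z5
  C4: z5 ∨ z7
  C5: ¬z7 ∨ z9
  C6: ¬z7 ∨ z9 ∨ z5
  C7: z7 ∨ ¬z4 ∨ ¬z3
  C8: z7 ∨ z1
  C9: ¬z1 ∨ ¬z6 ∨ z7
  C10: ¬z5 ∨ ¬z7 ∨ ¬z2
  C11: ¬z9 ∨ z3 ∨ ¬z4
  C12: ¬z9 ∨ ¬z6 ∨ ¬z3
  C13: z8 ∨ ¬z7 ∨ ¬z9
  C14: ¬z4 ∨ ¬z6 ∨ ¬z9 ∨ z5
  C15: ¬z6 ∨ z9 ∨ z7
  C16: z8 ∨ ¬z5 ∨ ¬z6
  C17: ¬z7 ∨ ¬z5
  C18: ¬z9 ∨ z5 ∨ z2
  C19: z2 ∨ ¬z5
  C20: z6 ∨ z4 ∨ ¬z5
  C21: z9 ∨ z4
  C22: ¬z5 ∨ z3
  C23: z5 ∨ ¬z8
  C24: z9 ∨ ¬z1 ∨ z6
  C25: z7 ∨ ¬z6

Suppose z9 = False.
(¬z7) alone gives z7 = False.
(z5) alone gives z5 = True.
(z1) alone gives z1 = True.
(¬z6) alone gives z6 = False.
Now (z6) is unsatisfied and unit — conflict.
Backtrack on z9: now try z9 = True.
(¬z2) alone gives z2 = False.
(z5) alone gives z5 = True.
Now (¬z5) is unsatisfied and unit — conflict.
Either choice for z9 ends in contradiction.

UNSATISFIABLE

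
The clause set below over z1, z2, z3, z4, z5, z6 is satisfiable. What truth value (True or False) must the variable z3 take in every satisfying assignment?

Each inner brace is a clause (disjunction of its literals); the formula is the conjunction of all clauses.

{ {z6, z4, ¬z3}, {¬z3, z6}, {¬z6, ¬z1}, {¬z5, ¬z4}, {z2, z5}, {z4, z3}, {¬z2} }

True

Suppose z3 = False.
(z4) alone gives z4 = True.
(¬z5) alone gives z5 = False.
(z2) alone gives z2 = True.
But (¬z2) is also a unit clause — contradiction.
So every satisfying assignment has z3 = True.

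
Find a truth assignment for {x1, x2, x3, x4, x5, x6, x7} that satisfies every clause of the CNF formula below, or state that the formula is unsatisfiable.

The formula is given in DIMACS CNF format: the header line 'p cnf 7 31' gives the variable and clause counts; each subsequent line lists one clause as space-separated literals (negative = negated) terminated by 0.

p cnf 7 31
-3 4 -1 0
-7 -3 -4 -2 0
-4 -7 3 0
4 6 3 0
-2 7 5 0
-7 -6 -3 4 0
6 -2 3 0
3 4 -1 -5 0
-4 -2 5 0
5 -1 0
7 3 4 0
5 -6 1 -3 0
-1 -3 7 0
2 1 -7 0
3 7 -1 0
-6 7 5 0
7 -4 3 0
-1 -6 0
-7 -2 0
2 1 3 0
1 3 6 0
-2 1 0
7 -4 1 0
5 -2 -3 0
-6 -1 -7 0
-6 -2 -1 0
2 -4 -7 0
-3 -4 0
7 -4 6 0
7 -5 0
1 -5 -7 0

Suppose x5 = False.
From the singleton clause (¬x1), x1 = False.
From the singleton clause (¬x2), x2 = False.
From the singleton clause (¬x7), x7 = False.
From the singleton clause (¬x6), x6 = False.
From the singleton clause (x3), x3 = True.
From the singleton clause (¬x4), x4 = False.
All clauses are satisfied.

x1: False, x2: False, x3: True, x4: False, x5: False, x6: False, x7: False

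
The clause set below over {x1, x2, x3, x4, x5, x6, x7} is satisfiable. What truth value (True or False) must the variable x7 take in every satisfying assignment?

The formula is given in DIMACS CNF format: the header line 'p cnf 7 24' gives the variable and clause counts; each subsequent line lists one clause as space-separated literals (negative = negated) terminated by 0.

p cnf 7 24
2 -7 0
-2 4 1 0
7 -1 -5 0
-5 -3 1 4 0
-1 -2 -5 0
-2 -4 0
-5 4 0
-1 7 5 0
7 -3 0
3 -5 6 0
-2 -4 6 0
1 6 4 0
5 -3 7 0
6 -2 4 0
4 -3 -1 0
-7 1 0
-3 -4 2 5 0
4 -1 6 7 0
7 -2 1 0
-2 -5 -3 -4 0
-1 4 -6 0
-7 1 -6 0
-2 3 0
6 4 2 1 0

False

Suppose x7 = True.
(x2) alone gives x2 = True.
(¬x4) alone gives x4 = False.
(x1) alone gives x1 = True.
(¬x5) alone gives x5 = False.
(x6) alone gives x6 = True.
Now (¬x6) is unsatisfied and unit — conflict.
So every satisfying assignment has x7 = False.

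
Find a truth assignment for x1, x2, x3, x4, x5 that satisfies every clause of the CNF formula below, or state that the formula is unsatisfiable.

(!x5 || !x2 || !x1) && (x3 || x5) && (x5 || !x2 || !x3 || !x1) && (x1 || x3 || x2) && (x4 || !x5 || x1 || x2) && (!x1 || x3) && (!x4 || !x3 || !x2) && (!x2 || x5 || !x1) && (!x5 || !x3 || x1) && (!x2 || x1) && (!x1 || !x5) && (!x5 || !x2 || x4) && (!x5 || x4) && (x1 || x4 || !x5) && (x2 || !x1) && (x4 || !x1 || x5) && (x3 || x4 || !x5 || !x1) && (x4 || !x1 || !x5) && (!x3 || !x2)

Try x3 = true.
From the singleton clause (!x2), x2 = false.
From the singleton clause (!x1), x1 = false.
From the singleton clause (!x5), x5 = false.
All clauses hold; x4 can take either value.

x1: false; x2: false; x3: true; x4: false; x5: false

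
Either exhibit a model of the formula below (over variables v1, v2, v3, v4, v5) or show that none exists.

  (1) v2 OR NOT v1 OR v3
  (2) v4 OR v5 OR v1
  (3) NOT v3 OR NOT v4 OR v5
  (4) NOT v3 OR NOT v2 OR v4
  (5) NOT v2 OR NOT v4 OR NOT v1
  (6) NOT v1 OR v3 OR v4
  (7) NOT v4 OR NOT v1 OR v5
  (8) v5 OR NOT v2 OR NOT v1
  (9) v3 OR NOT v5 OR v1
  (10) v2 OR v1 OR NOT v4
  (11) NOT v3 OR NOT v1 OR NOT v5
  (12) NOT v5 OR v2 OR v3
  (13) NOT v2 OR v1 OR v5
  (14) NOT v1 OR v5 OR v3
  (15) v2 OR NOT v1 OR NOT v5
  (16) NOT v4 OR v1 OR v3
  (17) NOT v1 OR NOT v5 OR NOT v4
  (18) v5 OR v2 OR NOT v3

v1=false,  v2=true,  v3=true,  v4=true,  v5=true

Case v2 = true:
Case v3 = true:
The clause (v4) is unit, so v4 = true.
The clause (v5) is unit, so v5 = true.
The clause (NOT v1) is unit, so v1 = false.
This assignment satisfies each clause.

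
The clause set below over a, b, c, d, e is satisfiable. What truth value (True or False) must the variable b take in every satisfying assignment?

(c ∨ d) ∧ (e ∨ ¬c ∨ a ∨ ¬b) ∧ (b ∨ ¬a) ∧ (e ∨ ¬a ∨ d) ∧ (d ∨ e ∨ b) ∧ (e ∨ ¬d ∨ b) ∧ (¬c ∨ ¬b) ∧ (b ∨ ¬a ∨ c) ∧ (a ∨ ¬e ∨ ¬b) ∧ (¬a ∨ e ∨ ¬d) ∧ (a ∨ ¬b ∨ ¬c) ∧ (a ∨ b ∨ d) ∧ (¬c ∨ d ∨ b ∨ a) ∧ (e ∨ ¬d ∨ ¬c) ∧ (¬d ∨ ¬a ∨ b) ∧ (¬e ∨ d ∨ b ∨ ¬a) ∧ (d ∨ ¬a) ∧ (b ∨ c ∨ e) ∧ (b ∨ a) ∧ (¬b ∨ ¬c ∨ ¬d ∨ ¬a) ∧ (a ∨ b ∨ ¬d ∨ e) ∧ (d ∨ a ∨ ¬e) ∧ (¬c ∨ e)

True

Suppose b = False.
(¬a) alone gives a = False.
But (a) is also a unit clause — contradiction.
So every satisfying assignment has b = True.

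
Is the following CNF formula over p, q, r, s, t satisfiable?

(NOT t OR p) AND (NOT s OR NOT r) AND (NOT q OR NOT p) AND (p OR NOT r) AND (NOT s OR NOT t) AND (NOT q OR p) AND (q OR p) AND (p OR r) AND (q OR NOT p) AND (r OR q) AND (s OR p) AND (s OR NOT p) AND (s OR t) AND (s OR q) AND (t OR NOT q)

Case t = false:
The clause (s) is unit, so s = true.
The clause (NOT r) is unit, so r = false.
The clause (p) is unit, so p = true.
The clause (NOT q) is unit, so q = false.
That conflicts with the unit clause (q).
That branch fails; take t = true instead.
The clause (p) is unit, so p = true.
The clause (NOT q) is unit, so q = false.
That conflicts with the unit clause (q).
Both values of t lead to a conflict.
No assignment satisfies every clause.

Unsatisfiable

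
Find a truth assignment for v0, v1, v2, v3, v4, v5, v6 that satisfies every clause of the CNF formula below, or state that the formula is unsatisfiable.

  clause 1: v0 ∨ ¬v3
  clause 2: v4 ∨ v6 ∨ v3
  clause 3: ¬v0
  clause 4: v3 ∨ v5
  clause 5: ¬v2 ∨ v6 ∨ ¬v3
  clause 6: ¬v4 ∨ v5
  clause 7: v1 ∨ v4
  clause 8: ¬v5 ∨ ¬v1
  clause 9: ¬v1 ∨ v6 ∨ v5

From the singleton clause (¬v0), v0 = False.
From the singleton clause (¬v3), v3 = False.
From the singleton clause (v5), v5 = True.
From the singleton clause (¬v1), v1 = False.
From the singleton clause (v4), v4 = True.
No clause remains; v2, v6 are free.

v0 ↦ False; v1 ↦ False; v2 ↦ False; v3 ↦ False; v4 ↦ True; v5 ↦ True; v6 ↦ True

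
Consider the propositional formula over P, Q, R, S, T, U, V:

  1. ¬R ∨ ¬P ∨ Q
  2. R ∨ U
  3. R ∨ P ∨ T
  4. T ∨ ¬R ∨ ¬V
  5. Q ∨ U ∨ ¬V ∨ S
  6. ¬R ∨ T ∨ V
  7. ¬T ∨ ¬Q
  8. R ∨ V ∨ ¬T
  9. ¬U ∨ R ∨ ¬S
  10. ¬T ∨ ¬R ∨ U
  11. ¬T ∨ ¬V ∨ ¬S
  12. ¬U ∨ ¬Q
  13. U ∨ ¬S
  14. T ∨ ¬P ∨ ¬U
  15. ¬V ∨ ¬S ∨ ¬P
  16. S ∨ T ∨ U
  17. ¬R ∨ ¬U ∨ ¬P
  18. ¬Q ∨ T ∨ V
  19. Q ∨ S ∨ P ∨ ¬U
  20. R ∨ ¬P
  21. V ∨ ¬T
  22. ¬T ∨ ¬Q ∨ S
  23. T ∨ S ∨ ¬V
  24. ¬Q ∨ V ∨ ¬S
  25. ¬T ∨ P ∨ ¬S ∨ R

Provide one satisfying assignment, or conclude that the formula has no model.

UNSATISFIABLE

Branch on R: set R = True.
Branch on P: set P = False.
Branch on T: set T = True.
From the singleton clause (¬Q), Q = False.
From the singleton clause (U), U = True.
From the singleton clause (S), S = True.
From the singleton clause (¬V), V = False.
Now (V) is unsatisfied and unit — conflict.
Undo T and try T = False.
From the singleton clause (¬V), V = False.
Now (V) is unsatisfied and unit — conflict.
Either choice for T ends in contradiction.
Undo P and try P = True.
From the singleton clause (Q), Q = True.
From the singleton clause (¬T), T = False.
From the singleton clause (¬V), V = False.
Now (V) is unsatisfied and unit — conflict.
Either choice for P ends in contradiction.
Undo R and try R = False.
From the singleton clause (U), U = True.
From the singleton clause (¬S), S = False.
From the singleton clause (¬Q), Q = False.
From the singleton clause (P), P = True.
Now (¬P) is unsatisfied and unit — conflict.
Either choice for R ends in contradiction.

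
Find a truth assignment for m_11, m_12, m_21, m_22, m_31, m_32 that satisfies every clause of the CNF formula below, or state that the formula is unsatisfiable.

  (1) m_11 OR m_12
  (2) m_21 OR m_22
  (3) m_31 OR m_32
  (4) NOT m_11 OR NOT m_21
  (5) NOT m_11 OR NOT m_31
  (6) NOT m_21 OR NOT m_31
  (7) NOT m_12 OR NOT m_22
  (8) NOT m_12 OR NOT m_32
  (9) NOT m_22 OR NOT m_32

Case m_11 = true:
Unit clause (NOT m_21) forces m_21 = false.
Unit clause (m_22) forces m_22 = true.
Unit clause (NOT m_31) forces m_31 = false.
Unit clause (m_32) forces m_32 = true.
That conflicts with the unit clause (NOT m_32).
So m_11 must be the other value — set m_11 = false.
Unit clause (m_12) forces m_12 = true.
Unit clause (NOT m_22) forces m_22 = false.
Unit clause (m_21) forces m_21 = true.
Unit clause (NOT m_31) forces m_31 = false.
Unit clause (m_32) forces m_32 = true.
That conflicts with the unit clause (NOT m_32).
Both values of m_11 lead to a conflict.

UNSATISFIABLE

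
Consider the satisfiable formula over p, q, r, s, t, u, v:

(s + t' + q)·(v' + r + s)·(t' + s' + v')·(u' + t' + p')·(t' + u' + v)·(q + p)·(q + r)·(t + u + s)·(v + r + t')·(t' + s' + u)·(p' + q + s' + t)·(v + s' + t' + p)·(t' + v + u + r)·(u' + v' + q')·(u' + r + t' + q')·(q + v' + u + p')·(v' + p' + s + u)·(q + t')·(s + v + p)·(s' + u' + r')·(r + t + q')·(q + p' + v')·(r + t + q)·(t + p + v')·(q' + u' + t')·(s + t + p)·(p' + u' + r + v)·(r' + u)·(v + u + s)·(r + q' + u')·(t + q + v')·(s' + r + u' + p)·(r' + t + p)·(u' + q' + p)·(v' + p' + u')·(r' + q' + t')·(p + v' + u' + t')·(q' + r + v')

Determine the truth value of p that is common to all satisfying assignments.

True

Suppose p = 0.
Unit clause (q) forces q = 1.
Unit clause (u') forces u = 0.
Unit clause (r') forces r = 0.
Unit clause (t) forces t = 1.
Unit clause (v) forces v = 1.
That conflicts with the unit clause (v').
So every satisfying assignment has p = True.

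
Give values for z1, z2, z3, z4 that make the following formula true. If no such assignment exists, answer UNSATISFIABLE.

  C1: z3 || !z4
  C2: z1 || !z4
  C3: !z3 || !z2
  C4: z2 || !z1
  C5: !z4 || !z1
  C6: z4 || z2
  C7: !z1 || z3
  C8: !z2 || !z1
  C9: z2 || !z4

Try z3 = false.
The clause (!z4) is unit, so z4 = false.
The clause (z2) is unit, so z2 = true.
The clause (!z1) is unit, so z1 = false.
This assignment satisfies each clause.

z1 ↦ false,  z2 ↦ true,  z3 ↦ false,  z4 ↦ false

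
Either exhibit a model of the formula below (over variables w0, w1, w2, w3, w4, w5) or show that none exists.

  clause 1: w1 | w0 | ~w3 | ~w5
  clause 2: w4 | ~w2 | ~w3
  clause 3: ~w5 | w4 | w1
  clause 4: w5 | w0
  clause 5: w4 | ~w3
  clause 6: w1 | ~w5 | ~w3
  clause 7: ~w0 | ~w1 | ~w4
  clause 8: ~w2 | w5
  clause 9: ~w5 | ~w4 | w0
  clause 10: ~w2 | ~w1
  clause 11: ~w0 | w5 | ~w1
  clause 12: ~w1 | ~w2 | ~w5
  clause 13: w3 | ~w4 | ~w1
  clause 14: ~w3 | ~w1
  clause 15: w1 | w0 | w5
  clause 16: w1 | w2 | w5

w0: 0,  w1: 1,  w2: 0,  w3: 0,  w4: 0,  w5: 1

Branch on w5: set w5 = 1.
Branch on w4: set w4 = 0.
From the singleton clause (w1), w1 = 1.
From the singleton clause (~w3), w3 = 0.
From the singleton clause (~w2), w2 = 0.
No clause remains; w0 is free.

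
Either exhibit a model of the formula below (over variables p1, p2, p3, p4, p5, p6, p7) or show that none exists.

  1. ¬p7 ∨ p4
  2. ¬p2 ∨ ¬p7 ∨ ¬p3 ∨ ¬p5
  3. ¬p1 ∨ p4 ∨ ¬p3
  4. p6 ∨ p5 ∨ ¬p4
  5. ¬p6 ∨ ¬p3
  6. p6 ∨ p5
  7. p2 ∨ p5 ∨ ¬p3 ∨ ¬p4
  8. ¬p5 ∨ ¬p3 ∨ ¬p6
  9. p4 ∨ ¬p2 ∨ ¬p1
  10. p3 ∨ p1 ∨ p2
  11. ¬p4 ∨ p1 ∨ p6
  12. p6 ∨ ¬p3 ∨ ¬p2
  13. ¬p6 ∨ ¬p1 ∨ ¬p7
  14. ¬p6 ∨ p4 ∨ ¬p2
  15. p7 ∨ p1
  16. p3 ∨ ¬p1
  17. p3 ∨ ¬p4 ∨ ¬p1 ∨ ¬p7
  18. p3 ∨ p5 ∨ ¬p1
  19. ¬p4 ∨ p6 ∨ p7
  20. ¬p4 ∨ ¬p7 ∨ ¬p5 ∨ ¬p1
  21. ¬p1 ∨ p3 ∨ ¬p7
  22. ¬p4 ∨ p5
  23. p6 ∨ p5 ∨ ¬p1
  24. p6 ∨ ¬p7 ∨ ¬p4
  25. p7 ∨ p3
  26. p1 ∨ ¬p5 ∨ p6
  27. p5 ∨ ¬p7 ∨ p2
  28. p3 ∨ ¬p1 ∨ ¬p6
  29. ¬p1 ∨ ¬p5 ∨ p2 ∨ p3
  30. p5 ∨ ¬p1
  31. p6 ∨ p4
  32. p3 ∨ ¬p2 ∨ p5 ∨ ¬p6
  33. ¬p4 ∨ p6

p1=False; p2=True; p3=False; p4=True; p5=True; p6=True; p7=True

Suppose p7 = True.
The clause (p4) is unit, so p4 = True.
The clause (p5) is unit, so p5 = True.
The clause (¬p1) is unit, so p1 = False.
The clause (p6) is unit, so p6 = True.
The clause (¬p3) is unit, so p3 = False.
The clause (p2) is unit, so p2 = True.
This assignment satisfies each clause.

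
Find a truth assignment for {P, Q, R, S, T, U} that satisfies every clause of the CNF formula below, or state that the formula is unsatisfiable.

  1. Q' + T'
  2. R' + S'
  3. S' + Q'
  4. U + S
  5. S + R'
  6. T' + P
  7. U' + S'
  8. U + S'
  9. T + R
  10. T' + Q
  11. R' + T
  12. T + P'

UNSATISFIABLE

Branch on Q: set Q = 0.
From the singleton clause (T'), T = 0.
From the singleton clause (R), R = 1.
Now (R') is unsatisfied and unit — conflict.
That branch fails; take Q = 1 instead.
From the singleton clause (T'), T = 0.
From the singleton clause (S'), S = 0.
From the singleton clause (U), U = 1.
From the singleton clause (R'), R = 0.
Now (R) is unsatisfied and unit — conflict.
Both values of Q lead to a conflict.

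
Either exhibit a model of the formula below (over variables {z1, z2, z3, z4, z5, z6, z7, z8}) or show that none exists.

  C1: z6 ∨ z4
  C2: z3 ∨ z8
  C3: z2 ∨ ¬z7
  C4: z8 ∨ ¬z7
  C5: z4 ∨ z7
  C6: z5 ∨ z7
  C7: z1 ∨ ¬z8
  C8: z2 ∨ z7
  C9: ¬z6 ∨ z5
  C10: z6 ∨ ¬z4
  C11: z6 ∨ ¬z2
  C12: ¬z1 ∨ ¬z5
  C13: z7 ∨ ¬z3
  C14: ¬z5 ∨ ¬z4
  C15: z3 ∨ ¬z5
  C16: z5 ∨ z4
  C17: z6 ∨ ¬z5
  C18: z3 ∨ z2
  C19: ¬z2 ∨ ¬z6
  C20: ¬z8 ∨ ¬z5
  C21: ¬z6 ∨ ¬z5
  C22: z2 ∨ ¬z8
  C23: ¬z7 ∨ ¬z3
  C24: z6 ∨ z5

Try z6 = True.
Unit clause (z5) forces z5 = True.
That conflicts with the unit clause (¬z5).
So z6 must be the other value — set z6 = False.
Unit clause (z4) forces z4 = True.
That conflicts with the unit clause (¬z4).
Either choice for z6 ends in contradiction.

UNSATISFIABLE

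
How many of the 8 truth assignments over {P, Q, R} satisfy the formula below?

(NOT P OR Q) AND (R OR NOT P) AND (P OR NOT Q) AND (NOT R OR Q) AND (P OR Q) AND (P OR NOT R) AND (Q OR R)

1

There are 2^3 = 8 truth assignments over (P, Q, R).
Split on Q. With Q = true, the clauses containing Q are satisfied and NOT Q drops from the rest; 1 of the 2^2 = 4 assignments to the other variables satisfy what remains.
With Q = false, by the same count on the reduced clause set, 0 assignments work.
(One model: P=T, Q=T, R=T.)
Total: 1 + 0 = 1.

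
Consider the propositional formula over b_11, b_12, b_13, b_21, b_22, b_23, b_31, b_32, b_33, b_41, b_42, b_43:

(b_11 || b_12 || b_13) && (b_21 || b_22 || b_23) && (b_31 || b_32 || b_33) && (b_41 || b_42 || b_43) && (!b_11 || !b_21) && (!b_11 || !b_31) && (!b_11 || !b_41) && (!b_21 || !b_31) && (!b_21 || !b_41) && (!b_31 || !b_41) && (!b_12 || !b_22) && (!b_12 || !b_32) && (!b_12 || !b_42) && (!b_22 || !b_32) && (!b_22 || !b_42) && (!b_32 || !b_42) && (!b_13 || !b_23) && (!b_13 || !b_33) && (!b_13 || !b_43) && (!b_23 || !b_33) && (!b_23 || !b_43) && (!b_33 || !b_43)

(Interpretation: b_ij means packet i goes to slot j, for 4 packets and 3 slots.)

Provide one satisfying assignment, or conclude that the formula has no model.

Branch on b_11: set b_11 = false.
Branch on b_12: set b_12 = true.
The clause (!b_22) is unit, so b_22 = false.
The clause (!b_32) is unit, so b_32 = false.
The clause (!b_42) is unit, so b_42 = false.
Branch on b_21: set b_21 = true.
The clause (!b_31) is unit, so b_31 = false.
The clause (b_33) is unit, so b_33 = true.
The clause (!b_41) is unit, so b_41 = false.
The clause (b_43) is unit, so b_43 = true.
That conflicts with the unit clause (!b_43).
So b_21 must be the other value — set b_21 = false.
The clause (b_23) is unit, so b_23 = true.
The clause (!b_13) is unit, so b_13 = false.
The clause (!b_33) is unit, so b_33 = false.
The clause (b_31) is unit, so b_31 = true.
The clause (!b_41) is unit, so b_41 = false.
The clause (b_43) is unit, so b_43 = true.
That conflicts with the unit clause (!b_43).
Either choice for b_21 ends in contradiction.
So b_12 must be the other value — set b_12 = false.
The clause (b_13) is unit, so b_13 = true.
The clause (!b_23) is unit, so b_23 = false.
The clause (!b_33) is unit, so b_33 = false.
The clause (!b_43) is unit, so b_43 = false.
Branch on b_21: set b_21 = true.
The clause (!b_31) is unit, so b_31 = false.
The clause (b_32) is unit, so b_32 = true.
The clause (!b_41) is unit, so b_41 = false.
The clause (b_42) is unit, so b_42 = true.
That conflicts with the unit clause (!b_42).
So b_21 must be the other value — set b_21 = false.
The clause (b_22) is unit, so b_22 = true.
The clause (!b_32) is unit, so b_32 = false.
The clause (b_31) is unit, so b_31 = true.
The clause (!b_41) is unit, so b_41 = false.
The clause (b_42) is unit, so b_42 = true.
That conflicts with the unit clause (!b_42).
Either choice for b_21 ends in contradiction.
Either choice for b_12 ends in contradiction.
So b_11 must be the other value — set b_11 = true.
The clause (!b_21) is unit, so b_21 = false.
The clause (!b_31) is unit, so b_31 = false.
The clause (!b_41) is unit, so b_41 = false.
Branch on b_22: set b_22 = true.
The clause (!b_12) is unit, so b_12 = false.
The clause (!b_32) is unit, so b_32 = false.
The clause (b_33) is unit, so b_33 = true.
The clause (!b_42) is unit, so b_42 = false.
The clause (b_43) is unit, so b_43 = true.
That conflicts with the unit clause (!b_43).
So b_22 must be the other value — set b_22 = false.
The clause (b_23) is unit, so b_23 = true.
The clause (!b_13) is unit, so b_13 = false.
The clause (!b_33) is unit, so b_33 = false.
The clause (b_32) is unit, so b_32 = true.
The clause (!b_12) is unit, so b_12 = false.
The clause (!b_42) is unit, so b_42 = false.
The clause (b_43) is unit, so b_43 = true.
That conflicts with the unit clause (!b_43).
Either choice for b_22 ends in contradiction.
Either choice for b_11 ends in contradiction.

UNSATISFIABLE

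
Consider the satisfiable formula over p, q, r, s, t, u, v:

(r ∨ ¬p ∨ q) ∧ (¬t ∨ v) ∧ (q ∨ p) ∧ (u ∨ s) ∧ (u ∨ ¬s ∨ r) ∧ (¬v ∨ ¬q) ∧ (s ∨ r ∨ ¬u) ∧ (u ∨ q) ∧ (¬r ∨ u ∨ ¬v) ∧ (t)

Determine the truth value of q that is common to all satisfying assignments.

Suppose q = True.
The clause (¬v) is unit, so v = False.
The clause (¬t) is unit, so t = False.
But (t) is also a unit clause — contradiction.
So every satisfying assignment has q = False.

False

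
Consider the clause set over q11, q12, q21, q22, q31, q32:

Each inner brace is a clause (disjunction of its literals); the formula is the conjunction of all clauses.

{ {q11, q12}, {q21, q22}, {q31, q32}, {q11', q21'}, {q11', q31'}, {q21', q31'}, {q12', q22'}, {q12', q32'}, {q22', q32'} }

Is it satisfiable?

Branch on q11: set q11 = 1.
(q21') alone gives q21 = 0.
(q22) alone gives q22 = 1.
(q31') alone gives q31 = 0.
(q32) alone gives q32 = 1.
Now (q32') is unsatisfied and unit — conflict.
That branch fails; take q11 = 0 instead.
(q12) alone gives q12 = 1.
(q22') alone gives q22 = 0.
(q21) alone gives q21 = 1.
(q31') alone gives q31 = 0.
(q32) alone gives q32 = 1.
Now (q32') is unsatisfied and unit — conflict.
Neither q11 = 1 nor q11 = 0 works.
No assignment satisfies every clause.

No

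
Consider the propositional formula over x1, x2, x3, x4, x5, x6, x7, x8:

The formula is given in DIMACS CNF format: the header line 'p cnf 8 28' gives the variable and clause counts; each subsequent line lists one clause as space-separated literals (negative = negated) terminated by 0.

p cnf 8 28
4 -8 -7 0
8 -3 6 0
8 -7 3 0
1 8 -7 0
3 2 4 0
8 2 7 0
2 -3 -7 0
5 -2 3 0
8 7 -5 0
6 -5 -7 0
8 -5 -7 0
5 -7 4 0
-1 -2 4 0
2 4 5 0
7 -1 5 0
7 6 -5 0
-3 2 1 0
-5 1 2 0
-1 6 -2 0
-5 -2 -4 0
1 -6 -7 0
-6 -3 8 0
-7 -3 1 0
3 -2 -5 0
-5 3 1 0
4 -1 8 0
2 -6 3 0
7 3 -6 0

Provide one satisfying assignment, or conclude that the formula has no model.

Suppose x4 = True.
Suppose x5 = True.
From the singleton clause (¬x2), x2 = False.
From the singleton clause (x1), x1 = True.
Suppose x8 = True.
Suppose x3 = True.
From the singleton clause (¬x7), x7 = False.
From the singleton clause (x6), x6 = True.
This assignment satisfies each clause.

x1: True; x2: False; x3: True; x4: True; x5: True; x6: True; x7: False; x8: True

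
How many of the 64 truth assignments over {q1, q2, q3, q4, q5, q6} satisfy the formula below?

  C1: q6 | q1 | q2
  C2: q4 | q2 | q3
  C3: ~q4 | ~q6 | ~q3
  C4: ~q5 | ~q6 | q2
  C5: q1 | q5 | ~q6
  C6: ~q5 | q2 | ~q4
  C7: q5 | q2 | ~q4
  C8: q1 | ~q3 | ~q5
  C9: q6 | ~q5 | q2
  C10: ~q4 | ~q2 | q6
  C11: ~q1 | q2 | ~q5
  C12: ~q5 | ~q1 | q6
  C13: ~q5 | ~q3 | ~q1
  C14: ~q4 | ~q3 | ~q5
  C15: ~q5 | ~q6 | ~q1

There are 2^6 = 64 truth assignments over (q1, q2, q3, q4, q5, q6).
Split on q2. With q2 = 1, the clauses containing q2 are satisfied and ~q2 drops from the rest; 10 of the 2^5 = 32 assignments to the other variables satisfy what remains.
With q2 = 0, by the same count on the reduced clause set, 2 assignments work.
Total: 10 + 2 = 12.

12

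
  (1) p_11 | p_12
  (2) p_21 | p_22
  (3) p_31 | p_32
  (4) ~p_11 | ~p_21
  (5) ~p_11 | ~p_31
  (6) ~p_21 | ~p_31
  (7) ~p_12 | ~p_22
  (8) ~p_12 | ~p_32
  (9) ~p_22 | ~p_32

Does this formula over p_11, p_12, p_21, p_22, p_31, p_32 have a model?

Branch on p_11: set p_11 = 1.
From the singleton clause (~p_21), p_21 = 0.
From the singleton clause (p_22), p_22 = 1.
From the singleton clause (~p_31), p_31 = 0.
From the singleton clause (p_32), p_32 = 1.
But (~p_32) is also a unit clause — contradiction.
So p_11 must be the other value — set p_11 = 0.
From the singleton clause (p_12), p_12 = 1.
From the singleton clause (~p_22), p_22 = 0.
From the singleton clause (p_21), p_21 = 1.
From the singleton clause (~p_31), p_31 = 0.
From the singleton clause (p_32), p_32 = 1.
But (~p_32) is also a unit clause — contradiction.
Either choice for p_11 ends in contradiction.
No assignment satisfies every clause.

Unsatisfiable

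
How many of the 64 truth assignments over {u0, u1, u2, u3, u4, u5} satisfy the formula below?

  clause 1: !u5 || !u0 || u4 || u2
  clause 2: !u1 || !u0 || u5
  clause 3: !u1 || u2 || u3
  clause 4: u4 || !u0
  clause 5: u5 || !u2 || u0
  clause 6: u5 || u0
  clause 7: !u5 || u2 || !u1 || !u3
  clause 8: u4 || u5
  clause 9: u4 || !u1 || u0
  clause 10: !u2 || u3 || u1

16

There are 2^6 = 64 truth assignments over (u0, u1, u2, u3, u4, u5).
Split on u4. With u4 = true, the clauses containing u4 are satisfied and !u4 drops from the rest; 13 of the 2^5 = 32 assignments to the other variables satisfy what remains.
With u4 = false, by the same count on the reduced clause set, 3 assignments work.
Total: 13 + 3 = 16.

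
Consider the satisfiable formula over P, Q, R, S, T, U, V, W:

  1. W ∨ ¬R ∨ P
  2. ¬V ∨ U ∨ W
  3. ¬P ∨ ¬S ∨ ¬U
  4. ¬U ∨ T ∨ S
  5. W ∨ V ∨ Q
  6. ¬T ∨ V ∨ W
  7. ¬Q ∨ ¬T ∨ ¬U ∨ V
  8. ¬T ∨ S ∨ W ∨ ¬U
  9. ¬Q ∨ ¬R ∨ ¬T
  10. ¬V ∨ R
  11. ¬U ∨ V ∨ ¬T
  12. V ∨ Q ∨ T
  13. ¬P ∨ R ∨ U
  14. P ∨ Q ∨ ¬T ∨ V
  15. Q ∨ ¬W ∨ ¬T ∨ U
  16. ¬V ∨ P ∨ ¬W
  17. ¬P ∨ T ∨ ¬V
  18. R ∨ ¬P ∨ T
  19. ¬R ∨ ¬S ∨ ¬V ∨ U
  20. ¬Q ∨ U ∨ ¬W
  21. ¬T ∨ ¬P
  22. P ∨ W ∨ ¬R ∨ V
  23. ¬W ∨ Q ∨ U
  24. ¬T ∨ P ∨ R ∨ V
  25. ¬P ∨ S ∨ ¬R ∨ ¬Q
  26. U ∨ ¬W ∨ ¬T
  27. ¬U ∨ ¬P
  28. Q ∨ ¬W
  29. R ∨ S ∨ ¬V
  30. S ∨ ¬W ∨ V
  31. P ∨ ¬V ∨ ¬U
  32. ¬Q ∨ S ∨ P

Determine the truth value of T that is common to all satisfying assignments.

False

Suppose T = True.
(¬P) alone gives P = False.
Case W = True:
(¬V) alone gives V = False.
(¬U) alone gives U = False.
Now (U) is unsatisfied and unit — conflict.
So W must be the other value — set W = False.
(¬R) alone gives R = False.
(V) alone gives V = True.
Now (¬V) is unsatisfied and unit — conflict.
Both values of W lead to a conflict.
So every satisfying assignment has T = False.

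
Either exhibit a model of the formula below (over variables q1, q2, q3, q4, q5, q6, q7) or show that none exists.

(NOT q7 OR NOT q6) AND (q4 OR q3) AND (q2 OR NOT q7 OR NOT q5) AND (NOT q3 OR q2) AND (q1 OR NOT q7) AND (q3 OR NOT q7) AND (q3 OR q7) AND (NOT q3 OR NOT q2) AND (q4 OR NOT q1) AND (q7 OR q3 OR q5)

Try q7 = false.
The clause (q3) is unit, so q3 = true.
The clause (q2) is unit, so q2 = true.
Now (NOT q2) is unsatisfied and unit — conflict.
Backtrack on q7: now try q7 = true.
The clause (NOT q6) is unit, so q6 = false.
The clause (q1) is unit, so q1 = true.
The clause (q3) is unit, so q3 = true.
The clause (q2) is unit, so q2 = true.
Now (NOT q2) is unsatisfied and unit — conflict.
Neither q7 = true nor q7 = false works.

UNSATISFIABLE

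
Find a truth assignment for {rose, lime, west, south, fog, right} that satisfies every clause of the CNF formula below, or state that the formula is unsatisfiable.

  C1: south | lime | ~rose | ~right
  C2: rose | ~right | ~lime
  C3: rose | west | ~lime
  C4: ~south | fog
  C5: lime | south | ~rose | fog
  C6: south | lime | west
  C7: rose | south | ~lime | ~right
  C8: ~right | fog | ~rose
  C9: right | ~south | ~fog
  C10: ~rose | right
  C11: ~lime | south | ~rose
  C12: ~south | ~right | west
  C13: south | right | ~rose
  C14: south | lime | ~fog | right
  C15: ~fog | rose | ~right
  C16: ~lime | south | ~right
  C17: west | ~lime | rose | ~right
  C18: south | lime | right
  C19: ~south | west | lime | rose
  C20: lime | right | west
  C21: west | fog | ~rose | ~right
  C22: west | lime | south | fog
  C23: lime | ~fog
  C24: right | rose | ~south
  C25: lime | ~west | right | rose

Case south = 0:
Case lime = 0:
The clause (west) is unit, so west = 1.
The clause (right) is unit, so right = 1.
The clause (~rose) is unit, so rose = 0.
The clause (~fog) is unit, so fog = 0.
All clauses are satisfied.

rose=0,  lime=0,  west=1,  south=0,  fog=0,  right=1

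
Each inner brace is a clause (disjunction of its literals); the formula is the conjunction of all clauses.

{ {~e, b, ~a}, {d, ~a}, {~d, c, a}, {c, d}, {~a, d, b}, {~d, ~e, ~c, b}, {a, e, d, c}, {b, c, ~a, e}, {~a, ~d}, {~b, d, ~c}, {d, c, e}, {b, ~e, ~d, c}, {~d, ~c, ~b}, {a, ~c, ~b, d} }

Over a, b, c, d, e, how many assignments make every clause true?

There are 2^5 = 32 truth assignments over (a, b, c, d, e).
Split on e. With e = 1, the clauses containing e are satisfied and ~e drops from the rest; 1 of the 2^4 = 16 assignments to the other variables satisfy what remains.
With e = 0, by the same count on the reduced clause set, 2 assignments work.
(One model: a=F, b=F, c=T, d=F, e=F.)
Total: 1 + 2 = 3.

3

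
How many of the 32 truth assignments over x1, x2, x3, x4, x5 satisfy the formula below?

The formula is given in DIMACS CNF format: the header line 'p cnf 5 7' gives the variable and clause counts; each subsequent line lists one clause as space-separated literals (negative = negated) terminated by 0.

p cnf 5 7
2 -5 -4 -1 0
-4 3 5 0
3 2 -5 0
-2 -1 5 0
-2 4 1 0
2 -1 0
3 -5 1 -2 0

There are 2^5 = 32 truth assignments over (x1, x2, x3, x4, x5).
Split on x5. With x5 = True, the clauses containing x5 are satisfied and ¬x5 drops from the rest; 7 of the 2^4 = 16 assignments to the other variables satisfy what remains.
With x5 = False, by the same count on the reduced clause set, 4 assignments work.
Total: 7 + 4 = 11.

11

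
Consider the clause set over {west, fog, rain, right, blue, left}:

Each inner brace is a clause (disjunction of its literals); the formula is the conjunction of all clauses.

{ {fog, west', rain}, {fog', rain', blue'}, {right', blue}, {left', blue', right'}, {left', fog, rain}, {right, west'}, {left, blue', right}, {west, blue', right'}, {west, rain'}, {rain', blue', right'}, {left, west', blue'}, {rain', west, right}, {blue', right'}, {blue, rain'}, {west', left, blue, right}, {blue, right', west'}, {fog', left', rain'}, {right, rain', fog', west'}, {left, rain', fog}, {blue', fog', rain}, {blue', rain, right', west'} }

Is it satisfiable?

Try right = 0.
Unit clause (west') forces west = 0.
Unit clause (rain') forces rain = 0.
Try left = 1.
Unit clause (fog) forces fog = 1.
Unit clause (blue') forces blue = 0.
Every clause now holds.
A satisfying assignment: west=0,  fog=1,  rain=0,  right=0,  blue=0,  left=1.

Satisfiable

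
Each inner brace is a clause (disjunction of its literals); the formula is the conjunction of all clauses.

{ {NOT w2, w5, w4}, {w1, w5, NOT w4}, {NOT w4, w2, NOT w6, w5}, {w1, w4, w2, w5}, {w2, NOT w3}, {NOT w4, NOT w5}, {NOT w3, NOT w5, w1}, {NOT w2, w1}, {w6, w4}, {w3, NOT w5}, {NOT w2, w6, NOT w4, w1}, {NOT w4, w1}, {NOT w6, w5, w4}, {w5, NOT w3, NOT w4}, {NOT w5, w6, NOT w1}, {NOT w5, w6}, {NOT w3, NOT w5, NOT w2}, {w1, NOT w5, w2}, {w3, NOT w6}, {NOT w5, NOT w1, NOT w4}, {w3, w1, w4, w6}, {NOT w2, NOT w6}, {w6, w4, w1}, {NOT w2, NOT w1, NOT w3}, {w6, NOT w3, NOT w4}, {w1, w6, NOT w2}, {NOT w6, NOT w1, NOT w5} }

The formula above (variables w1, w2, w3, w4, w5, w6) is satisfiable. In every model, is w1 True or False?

Suppose w1 = false.
(NOT w2) alone gives w2 = false.
(NOT w3) alone gives w3 = false.
(NOT w5) alone gives w5 = false.
(NOT w4) alone gives w4 = false.
That conflicts with the unit clause (w4).
So every satisfying assignment has w1 = True.

True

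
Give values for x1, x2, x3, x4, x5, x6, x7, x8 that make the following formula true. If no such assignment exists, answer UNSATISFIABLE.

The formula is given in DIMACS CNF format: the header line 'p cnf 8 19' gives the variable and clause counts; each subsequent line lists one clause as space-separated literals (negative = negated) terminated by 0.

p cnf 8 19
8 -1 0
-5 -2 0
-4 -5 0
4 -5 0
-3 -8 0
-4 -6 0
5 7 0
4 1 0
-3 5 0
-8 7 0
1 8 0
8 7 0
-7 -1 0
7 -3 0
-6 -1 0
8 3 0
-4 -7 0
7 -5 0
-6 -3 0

Case x8 = True:
(¬x3) alone gives x3 = False.
(x7) alone gives x7 = True.
(¬x1) alone gives x1 = False.
(x4) alone gives x4 = True.
But (¬x4) is also a unit clause — contradiction.
Backtrack on x8: now try x8 = False.
(¬x1) alone gives x1 = False.
But (x1) is also a unit clause — contradiction.
Both values of x8 lead to a conflict.

UNSATISFIABLE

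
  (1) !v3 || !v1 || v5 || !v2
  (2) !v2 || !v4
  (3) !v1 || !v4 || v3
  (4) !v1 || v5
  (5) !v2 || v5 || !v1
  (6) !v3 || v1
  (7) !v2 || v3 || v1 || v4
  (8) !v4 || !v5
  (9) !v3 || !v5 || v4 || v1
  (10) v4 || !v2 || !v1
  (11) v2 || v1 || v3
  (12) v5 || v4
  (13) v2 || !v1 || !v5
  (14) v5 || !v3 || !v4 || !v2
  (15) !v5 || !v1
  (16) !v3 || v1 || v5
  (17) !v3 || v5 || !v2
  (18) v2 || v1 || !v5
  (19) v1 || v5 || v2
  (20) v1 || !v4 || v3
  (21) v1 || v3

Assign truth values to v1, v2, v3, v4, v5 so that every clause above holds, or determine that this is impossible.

UNSATISFIABLE

Try v2 = false.
Try v1 = false.
The clause (!v3) is unit, so v3 = false.
Now (v3) is unsatisfied and unit — conflict.
So v1 must be the other value — set v1 = true.
The clause (v5) is unit, so v5 = true.
Now (!v5) is unsatisfied and unit — conflict.
Neither v1 = true nor v1 = false works.
So v2 must be the other value — set v2 = true.
The clause (!v4) is unit, so v4 = false.
The clause (!v1) is unit, so v1 = false.
The clause (!v3) is unit, so v3 = false.
Now (v3) is unsatisfied and unit — conflict.
Neither v2 = true nor v2 = false works.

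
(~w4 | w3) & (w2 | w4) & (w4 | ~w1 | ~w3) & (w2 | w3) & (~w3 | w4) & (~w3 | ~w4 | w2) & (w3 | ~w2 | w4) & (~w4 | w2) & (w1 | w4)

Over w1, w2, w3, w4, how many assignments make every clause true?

There are 2^4 = 16 truth assignments over (w1, w2, w3, w4).
Check each against the 9 clauses (columns in the order w1, w2, w3, w4):
  F F F F  ✗ fails (w2 | w4)
  F F F T  ✗ fails (~w4 | w3)
  F F T F  ✗ fails (w2 | w4)
  F F T T  ✗ fails (~w3 | ~w4 | w2)
  F T F F  ✗ fails (w3 | ~w2 | w4)
  F T F T  ✗ fails (~w4 | w3)
  F T T F  ✗ fails (~w3 | w4)
  F T T T  ✓ satisfies all
  T F F F  ✗ fails (w2 | w4)
  T F F T  ✗ fails (~w4 | w3)
  T F T F  ✗ fails (w2 | w4)
  T F T T  ✗ fails (~w3 | ~w4 | w2)
  T T F F  ✗ fails (w3 | ~w2 | w4)
  T T F T  ✗ fails (~w4 | w3)
  T T T F  ✗ fails (w4 | ~w1 | ~w3)
  T T T T  ✓ satisfies all
2 of the 16 rows are models.

2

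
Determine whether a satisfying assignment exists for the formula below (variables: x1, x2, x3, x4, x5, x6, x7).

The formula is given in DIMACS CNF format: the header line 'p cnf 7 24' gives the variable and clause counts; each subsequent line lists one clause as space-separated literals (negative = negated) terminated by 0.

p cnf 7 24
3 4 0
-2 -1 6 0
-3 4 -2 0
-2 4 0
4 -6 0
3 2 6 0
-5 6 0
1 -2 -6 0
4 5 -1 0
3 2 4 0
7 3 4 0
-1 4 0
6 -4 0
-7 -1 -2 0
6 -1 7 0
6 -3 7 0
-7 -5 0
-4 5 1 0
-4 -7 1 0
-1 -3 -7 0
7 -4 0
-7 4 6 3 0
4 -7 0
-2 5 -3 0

Suppose x3 = False.
(x4) alone gives x4 = True.
(x6) alone gives x6 = True.
(x7) alone gives x7 = True.
(¬x5) alone gives x5 = False.
(x1) alone gives x1 = True.
(¬x2) alone gives x2 = False.
Every clause now holds.
A satisfying assignment: x1 ↦ True,  x2 ↦ False,  x3 ↦ False,  x4 ↦ True,  x5 ↦ False,  x6 ↦ True,  x7 ↦ True.

Satisfiable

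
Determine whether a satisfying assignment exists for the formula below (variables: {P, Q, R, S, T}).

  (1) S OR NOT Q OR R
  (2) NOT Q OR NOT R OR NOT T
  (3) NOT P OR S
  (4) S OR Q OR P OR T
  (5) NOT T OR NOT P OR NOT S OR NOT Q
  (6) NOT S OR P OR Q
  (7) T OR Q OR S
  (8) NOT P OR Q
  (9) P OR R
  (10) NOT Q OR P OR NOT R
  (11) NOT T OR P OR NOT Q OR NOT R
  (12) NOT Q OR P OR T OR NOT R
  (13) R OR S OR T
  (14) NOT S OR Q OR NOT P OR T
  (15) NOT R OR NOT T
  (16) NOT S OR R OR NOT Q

Yes

Case P = true:
(S) alone gives S = true.
(Q) alone gives Q = true.
(NOT T) alone gives T = false.
(R) alone gives R = true.
This assignment satisfies each clause.
A satisfying assignment: P ↦ true; Q ↦ true; R ↦ true; S ↦ true; T ↦ false.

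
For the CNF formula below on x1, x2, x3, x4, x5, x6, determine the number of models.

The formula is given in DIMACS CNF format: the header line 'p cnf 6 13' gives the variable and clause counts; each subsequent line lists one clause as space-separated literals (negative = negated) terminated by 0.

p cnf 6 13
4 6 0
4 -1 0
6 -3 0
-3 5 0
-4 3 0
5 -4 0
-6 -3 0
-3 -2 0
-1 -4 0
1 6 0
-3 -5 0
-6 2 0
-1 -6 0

There are 2^6 = 64 truth assignments over (x1, x2, x3, x4, x5, x6).
Split on x4. With x4 = True, the clauses containing x4 are satisfied and ¬x4 drops from the rest; 0 of the 2^5 = 32 assignments to the other variables satisfy what remains.
With x4 = False, by the same count on the reduced clause set, 2 assignments work.
Total: 0 + 2 = 2.

2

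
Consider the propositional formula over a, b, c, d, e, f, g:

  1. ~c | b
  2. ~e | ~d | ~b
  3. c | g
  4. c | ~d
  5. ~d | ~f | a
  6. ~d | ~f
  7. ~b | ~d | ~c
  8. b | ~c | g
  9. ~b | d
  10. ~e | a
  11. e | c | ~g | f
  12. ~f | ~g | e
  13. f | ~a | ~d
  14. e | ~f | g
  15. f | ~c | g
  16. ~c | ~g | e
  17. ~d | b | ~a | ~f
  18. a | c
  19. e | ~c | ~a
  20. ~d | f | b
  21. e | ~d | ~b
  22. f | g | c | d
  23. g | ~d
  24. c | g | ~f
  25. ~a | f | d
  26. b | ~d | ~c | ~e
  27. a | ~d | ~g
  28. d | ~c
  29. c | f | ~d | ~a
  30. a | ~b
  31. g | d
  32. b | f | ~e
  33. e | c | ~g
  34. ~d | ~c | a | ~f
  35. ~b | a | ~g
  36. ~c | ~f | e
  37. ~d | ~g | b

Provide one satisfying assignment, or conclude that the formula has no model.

a: 1,  b: 0,  c: 0,  d: 0,  e: 1,  f: 1,  g: 1

Try c = 0.
The clause (g) is unit, so g = 1.
The clause (~d) is unit, so d = 0.
The clause (~b) is unit, so b = 0.
The clause (a) is unit, so a = 1.
The clause (f) is unit, so f = 1.
The clause (e) is unit, so e = 1.
This assignment satisfies each clause.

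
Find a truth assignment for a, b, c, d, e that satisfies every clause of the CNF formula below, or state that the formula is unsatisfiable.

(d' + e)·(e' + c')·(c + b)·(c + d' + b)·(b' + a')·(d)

a: 0; b: 1; c: 0; d: 1; e: 1

The clause (d) is unit, so d = 1.
The clause (e) is unit, so e = 1.
The clause (c') is unit, so c = 0.
The clause (b) is unit, so b = 1.
The clause (a') is unit, so a = 0.
Every clause now holds.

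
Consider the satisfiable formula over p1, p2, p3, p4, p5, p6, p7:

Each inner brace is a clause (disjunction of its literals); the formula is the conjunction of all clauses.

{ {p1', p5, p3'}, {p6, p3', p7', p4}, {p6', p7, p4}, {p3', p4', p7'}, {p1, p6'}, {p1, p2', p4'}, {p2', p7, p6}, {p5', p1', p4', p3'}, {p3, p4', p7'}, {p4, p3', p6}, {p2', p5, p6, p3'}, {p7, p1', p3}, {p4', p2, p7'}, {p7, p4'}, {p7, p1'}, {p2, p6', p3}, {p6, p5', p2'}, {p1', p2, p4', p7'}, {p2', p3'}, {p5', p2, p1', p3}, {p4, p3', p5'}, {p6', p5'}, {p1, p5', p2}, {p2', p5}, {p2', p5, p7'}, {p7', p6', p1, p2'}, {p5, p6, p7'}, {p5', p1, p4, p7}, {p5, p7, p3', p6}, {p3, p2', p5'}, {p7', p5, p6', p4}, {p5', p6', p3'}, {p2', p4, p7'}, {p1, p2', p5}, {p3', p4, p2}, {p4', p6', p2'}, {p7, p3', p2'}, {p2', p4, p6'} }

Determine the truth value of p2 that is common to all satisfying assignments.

False

Suppose p2 = 1.
From the singleton clause (p3'), p3 = 0.
From the singleton clause (p5), p5 = 1.
Now (p5') is unsatisfied and unit — conflict.
So every satisfying assignment has p2 = False.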